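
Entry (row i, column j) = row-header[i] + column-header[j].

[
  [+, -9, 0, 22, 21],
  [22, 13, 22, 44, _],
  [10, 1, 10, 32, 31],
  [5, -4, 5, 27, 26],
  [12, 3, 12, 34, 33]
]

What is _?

22 + 21 = 43.

43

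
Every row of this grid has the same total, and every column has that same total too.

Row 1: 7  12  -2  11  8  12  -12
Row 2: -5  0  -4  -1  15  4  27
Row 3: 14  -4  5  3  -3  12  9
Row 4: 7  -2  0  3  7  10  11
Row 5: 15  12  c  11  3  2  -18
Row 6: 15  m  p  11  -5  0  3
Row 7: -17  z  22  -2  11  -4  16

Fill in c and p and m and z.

c = 11, p = 4, m = 8, z = 10

Rows 1 and 2 both sum to 36, so that's the common total.
The known cells in row 7 total 26, leaving 36 − 26 = 10 for the blank.
The known cells in column 2 total 28, leaving 36 − 28 = 8 for the blank.
The known cells in row 5 total 25, leaving 36 − 25 = 11 for the blank.
The known cells in row 6 total 32, leaving 36 − 32 = 4 for the blank.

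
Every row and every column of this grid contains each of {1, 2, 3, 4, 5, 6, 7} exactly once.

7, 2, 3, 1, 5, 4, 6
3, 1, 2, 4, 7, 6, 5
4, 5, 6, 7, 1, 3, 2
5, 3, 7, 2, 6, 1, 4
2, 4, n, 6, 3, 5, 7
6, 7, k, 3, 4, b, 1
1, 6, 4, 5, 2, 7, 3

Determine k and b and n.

k = 5, b = 2, n = 1

At (row 6, col 6): column 6 already has {1, 3, 4, 5, 6, 7}, so the value is 2.
At (row 5, col 3): row 5 already has {2, 3, 4, 5, 6, 7}, so the value is 1.
At (row 6, col 3): row 6 already has {1, 2, 3, 4, 6, 7}, so the value is 5.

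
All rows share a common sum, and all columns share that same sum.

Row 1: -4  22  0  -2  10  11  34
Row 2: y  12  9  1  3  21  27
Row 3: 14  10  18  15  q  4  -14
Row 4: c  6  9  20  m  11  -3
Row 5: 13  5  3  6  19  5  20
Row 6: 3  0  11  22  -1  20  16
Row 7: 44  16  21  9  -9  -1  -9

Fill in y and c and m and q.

Rows 1 and 5 both sum to 71, so that's the common total.
Row 2 has 12 + 9 + 1 + 3 + 21 + 27 = 73; the blank must be 71 − 73 = -2.
Row 3 has 14 + 10 + 18 + 15 + 4 − 14 = 47; the blank must be 71 − 47 = 24.
Column 5 has 10 + 3 + 24 + 19 − 1 − 9 = 46; the blank must be 71 − 46 = 25.
Row 4 has 6 + 9 + 20 + 25 + 11 − 3 = 68; the blank must be 71 − 68 = 3.

y = -2, c = 3, m = 25, q = 24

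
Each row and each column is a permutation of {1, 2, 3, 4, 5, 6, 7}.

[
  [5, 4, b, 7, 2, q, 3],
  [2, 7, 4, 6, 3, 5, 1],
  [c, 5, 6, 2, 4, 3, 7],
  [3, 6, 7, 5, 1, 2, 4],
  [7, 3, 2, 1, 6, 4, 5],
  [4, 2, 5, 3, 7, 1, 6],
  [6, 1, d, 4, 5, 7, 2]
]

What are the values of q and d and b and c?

Cell (7,3): row 7 already has {1, 2, 4, 5, 6, 7} → 3.
Cell (3,1): row 3 already has {2, 3, 4, 5, 6, 7} → 1.
Cell (1,6): column 6 already has {1, 2, 3, 4, 5, 7} → 6.
Cell (1,3): row 1 already has {2, 3, 4, 5, 6, 7} → 1.

q = 6, d = 3, b = 1, c = 1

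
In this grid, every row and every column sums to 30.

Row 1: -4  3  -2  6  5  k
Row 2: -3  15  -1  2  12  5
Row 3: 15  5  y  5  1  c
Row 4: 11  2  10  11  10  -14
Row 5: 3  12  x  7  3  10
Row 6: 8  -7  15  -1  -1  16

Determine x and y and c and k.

x = -5, y = 13, c = -9, k = 22

Row 1: -4 + 3 − 2 + 6 + 5 = 8, so its missing entry is 30 − 8 = 22.
Column 6: 22 + 5 − 14 + 10 + 16 = 39, so its missing entry is 30 − 39 = -9.
Row 5: 3 + 12 + 7 + 3 + 10 = 35, so its missing entry is 30 − 35 = -5.
Row 3: 15 + 5 + 5 + 1 − 9 = 17, so its missing entry is 30 − 17 = 13.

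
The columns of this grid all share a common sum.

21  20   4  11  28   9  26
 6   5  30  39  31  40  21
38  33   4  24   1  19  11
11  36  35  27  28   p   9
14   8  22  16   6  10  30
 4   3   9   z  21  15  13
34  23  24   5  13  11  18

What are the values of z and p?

z = 6, p = 24

The complete columns each total 128.
Column 4 is missing 128 − 122 = 6 (since 11 + 39 + 24 + 27 + 16 + 5 = 122).
Column 6 is missing 128 − 104 = 24 (since 9 + 40 + 19 + 10 + 15 + 11 = 104).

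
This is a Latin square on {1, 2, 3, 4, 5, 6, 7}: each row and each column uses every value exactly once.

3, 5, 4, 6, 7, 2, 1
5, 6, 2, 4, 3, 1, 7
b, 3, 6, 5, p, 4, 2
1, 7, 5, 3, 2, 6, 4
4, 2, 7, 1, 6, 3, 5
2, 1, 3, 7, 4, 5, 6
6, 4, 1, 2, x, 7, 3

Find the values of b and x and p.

b = 7, x = 5, p = 1

Cell (3,1): column 1 already has {1, 2, 3, 4, 5, 6} → 7.
Cell (3,5): row 3 already has {2, 3, 4, 5, 6, 7} → 1.
Cell (7,5): row 7 already has {1, 2, 3, 4, 6, 7} → 5.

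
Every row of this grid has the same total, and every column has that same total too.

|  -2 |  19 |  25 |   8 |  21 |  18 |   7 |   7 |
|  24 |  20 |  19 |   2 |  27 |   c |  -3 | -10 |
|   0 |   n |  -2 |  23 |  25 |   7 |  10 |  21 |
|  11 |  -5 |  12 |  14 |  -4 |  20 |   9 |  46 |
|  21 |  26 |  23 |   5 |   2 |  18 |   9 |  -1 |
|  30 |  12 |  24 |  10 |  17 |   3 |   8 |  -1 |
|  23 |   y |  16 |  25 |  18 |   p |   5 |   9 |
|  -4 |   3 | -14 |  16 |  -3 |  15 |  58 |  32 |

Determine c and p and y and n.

c = 24, p = -2, y = 9, n = 19

Rows 1 and 4 both sum to 103, so that's the common total.
The known cells in row 3 total 84, leaving 103 − 84 = 19 for the blank.
The known cells in column 2 total 94, leaving 103 − 94 = 9 for the blank.
The known cells in row 7 total 105, leaving 103 − 105 = -2 for the blank.
The known cells in row 2 total 79, leaving 103 − 79 = 24 for the blank.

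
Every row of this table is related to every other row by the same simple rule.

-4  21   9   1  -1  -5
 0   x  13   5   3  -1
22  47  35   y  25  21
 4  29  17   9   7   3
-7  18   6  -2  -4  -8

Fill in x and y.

x = 25, y = 27

The difference between any two rows is the same in every column — this is an addition table with the headers hidden.
Row 2 minus row 1 is 0 − (-4) = 4, so its entry in column 2 is 21 + 4 = 25.
Row 3 minus row 1 is 22 − (-4) = 26, so its entry in column 4 is 1 + 26 = 27.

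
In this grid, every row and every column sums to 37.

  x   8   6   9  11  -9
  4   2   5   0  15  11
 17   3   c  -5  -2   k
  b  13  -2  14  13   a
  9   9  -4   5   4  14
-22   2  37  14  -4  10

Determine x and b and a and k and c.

Row 1 has 8 + 6 + 9 + 11 − 9 = 25; the blank must be 37 − 25 = 12.
Column 1 has 12 + 4 + 17 + 9 − 22 = 20; the blank must be 37 − 20 = 17.
Column 3 has 6 + 5 − 2 − 4 + 37 = 42; the blank must be 37 − 42 = -5.
Row 3 has 17 + 3 − 5 − 5 − 2 = 8; the blank must be 37 − 8 = 29.
Row 4 has 17 + 13 − 2 + 14 + 13 = 55; the blank must be 37 − 55 = -18.

x = 12, b = 17, a = -18, k = 29, c = -5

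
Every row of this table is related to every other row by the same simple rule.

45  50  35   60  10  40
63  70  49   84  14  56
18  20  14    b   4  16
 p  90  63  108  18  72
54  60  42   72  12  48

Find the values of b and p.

b = 24, p = 81

Each row is a constant multiple of every other row — this is a multiplication table with the headers hidden.
Row 3 is 4/10 = 2/5 times row 1, so its entry in column 4 is 60 × 2/5 = 24.
Row 4 is 18/10 = 9/5 times row 1, so its entry in column 1 is 45 × 9/5 = 81.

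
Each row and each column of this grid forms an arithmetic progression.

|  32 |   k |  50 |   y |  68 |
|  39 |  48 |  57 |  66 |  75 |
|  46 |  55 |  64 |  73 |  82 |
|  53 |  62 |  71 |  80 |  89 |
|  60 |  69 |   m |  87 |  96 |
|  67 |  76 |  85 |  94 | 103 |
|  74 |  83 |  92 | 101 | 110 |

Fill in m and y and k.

m = 78, y = 59, k = 41

Along each row the entries change by 9 per step; down each column they change by 7.
Row 5: from 60 at column 1, stepping by 9 to column 3 gives 78.
Row 1: from 32 at column 1, stepping by 9 to column 4 gives 59.
Row 1: from 32 at column 1, stepping by 9 to column 2 gives 41.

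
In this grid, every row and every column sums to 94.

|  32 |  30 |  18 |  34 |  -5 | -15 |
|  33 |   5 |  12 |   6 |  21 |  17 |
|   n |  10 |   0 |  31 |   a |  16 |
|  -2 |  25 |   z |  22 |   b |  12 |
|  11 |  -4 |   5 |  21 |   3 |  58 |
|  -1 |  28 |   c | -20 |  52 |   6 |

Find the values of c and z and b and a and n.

c = 29, z = 30, b = 7, a = 16, n = 21

Column 1 has 32 + 33 − 2 + 11 − 1 = 73; the blank must be 94 − 73 = 21.
Row 3 has 21 + 10 + 0 + 31 + 16 = 78; the blank must be 94 − 78 = 16.
Column 5 has -5 + 21 + 16 + 3 + 52 = 87; the blank must be 94 − 87 = 7.
Row 4 has -2 + 25 + 22 + 7 + 12 = 64; the blank must be 94 − 64 = 30.
Row 6 has -1 + 28 − 20 + 52 + 6 = 65; the blank must be 94 − 65 = 29.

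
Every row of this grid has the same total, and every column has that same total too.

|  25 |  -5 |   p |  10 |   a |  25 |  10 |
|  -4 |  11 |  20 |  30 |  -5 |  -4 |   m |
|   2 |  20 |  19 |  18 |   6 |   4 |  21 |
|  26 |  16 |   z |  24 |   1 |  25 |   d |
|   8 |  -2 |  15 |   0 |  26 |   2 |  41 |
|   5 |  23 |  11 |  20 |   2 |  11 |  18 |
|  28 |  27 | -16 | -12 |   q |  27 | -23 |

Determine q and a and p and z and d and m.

Rows 3 and 5 both sum to 90, so that's the common total.
Row 7 has 28 + 27 − 16 − 12 + 27 − 23 = 31; the blank must be 90 − 31 = 59.
Column 5 has -5 + 6 + 1 + 26 + 2 + 59 = 89; the blank must be 90 − 89 = 1.
Row 1 has 25 − 5 + 10 + 1 + 25 + 10 = 66; the blank must be 90 − 66 = 24.
Row 2 has -4 + 11 + 20 + 30 − 5 − 4 = 48; the blank must be 90 − 48 = 42.
Column 7 has 10 + 42 + 21 + 41 + 18 − 23 = 109; the blank must be 90 − 109 = -19.
Row 4 has 26 + 16 + 24 + 1 + 25 − 19 = 73; the blank must be 90 − 73 = 17.

q = 59, a = 1, p = 24, z = 17, d = -19, m = 42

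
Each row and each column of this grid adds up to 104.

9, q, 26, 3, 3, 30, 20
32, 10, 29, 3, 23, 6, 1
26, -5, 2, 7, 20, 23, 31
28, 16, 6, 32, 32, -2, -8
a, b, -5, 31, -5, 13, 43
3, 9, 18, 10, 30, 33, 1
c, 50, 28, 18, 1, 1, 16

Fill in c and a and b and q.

c = -10, a = 16, b = 11, q = 13

Row 1 has 9 + 26 + 3 + 3 + 30 + 20 = 91; the blank must be 104 − 91 = 13.
Column 2 has 13 + 10 − 5 + 16 + 9 + 50 = 93; the blank must be 104 − 93 = 11.
Row 5 has 11 − 5 + 31 − 5 + 13 + 43 = 88; the blank must be 104 − 88 = 16.
Row 7 has 50 + 28 + 18 + 1 + 1 + 16 = 114; the blank must be 104 − 114 = -10.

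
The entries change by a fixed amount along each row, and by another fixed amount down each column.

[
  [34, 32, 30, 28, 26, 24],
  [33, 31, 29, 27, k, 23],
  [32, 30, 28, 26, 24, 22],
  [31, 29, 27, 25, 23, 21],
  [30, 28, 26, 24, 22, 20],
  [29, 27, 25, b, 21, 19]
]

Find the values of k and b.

Along each row the entries change by -2 per step; down each column they change by -1.
Row 2: from 33 at column 1, stepping by -2 to column 5 gives 25.
Row 6: from 29 at column 1, stepping by -2 to column 4 gives 23.

k = 25, b = 23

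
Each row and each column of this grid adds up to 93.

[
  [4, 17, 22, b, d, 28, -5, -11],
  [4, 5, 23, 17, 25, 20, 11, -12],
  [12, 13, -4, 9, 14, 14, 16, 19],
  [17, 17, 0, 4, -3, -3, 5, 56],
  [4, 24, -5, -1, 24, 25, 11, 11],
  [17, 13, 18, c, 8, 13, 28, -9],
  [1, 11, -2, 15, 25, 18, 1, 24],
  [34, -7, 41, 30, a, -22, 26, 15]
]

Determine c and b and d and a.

The known cells in row 6 total 88, leaving 93 − 88 = 5 for the blank.
The known cells in row 8 total 117, leaving 93 − 117 = -24 for the blank.
The known cells in column 4 total 79, leaving 93 − 79 = 14 for the blank.
The known cells in row 1 total 69, leaving 93 − 69 = 24 for the blank.

c = 5, b = 14, d = 24, a = -24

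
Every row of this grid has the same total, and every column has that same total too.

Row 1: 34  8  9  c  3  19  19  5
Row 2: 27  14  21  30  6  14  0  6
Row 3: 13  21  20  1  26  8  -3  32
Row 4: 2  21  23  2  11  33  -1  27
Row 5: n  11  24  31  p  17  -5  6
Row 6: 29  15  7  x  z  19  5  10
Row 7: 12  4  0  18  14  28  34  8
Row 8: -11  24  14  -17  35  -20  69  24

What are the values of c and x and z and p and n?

Rows 2 and 3 both sum to 118, so that's the common total.
Column 1: 34 + 27 + 13 + 2 + 29 + 12 − 11 = 106, so its missing entry is 118 − 106 = 12.
Row 5: 12 + 11 + 24 + 31 + 17 − 5 + 6 = 96, so its missing entry is 118 − 96 = 22.
Column 5: 3 + 6 + 26 + 11 + 22 + 14 + 35 = 117, so its missing entry is 118 − 117 = 1.
Row 1: 34 + 8 + 9 + 3 + 19 + 19 + 5 = 97, so its missing entry is 118 − 97 = 21.
Row 6: 29 + 15 + 7 + 1 + 19 + 5 + 10 = 86, so its missing entry is 118 − 86 = 32.

c = 21, x = 32, z = 1, p = 22, n = 12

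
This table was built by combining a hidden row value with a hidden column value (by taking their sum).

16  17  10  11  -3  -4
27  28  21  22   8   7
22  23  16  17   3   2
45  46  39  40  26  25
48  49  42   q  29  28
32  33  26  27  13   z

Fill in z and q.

The difference between any two rows is the same in every column — this is an addition table with the headers hidden.
Row 6 minus row 1 is 32 − 16 = 16, so its entry in column 6 is -4 + 16 = 12.
Row 5 minus row 1 is 48 − 16 = 32, so its entry in column 4 is 11 + 32 = 43.

z = 12, q = 43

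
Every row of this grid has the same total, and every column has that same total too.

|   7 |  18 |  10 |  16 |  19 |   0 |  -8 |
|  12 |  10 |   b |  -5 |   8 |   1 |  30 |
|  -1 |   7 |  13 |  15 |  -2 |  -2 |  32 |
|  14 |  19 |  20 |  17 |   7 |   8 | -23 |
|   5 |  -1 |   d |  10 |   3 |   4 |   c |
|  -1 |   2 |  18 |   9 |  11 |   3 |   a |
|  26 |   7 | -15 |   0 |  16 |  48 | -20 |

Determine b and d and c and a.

b = 6, d = 10, c = 31, a = 20

Rows 1 and 3 both sum to 62, so that's the common total.
The known cells in row 2 total 56, leaving 62 − 56 = 6 for the blank.
The known cells in row 6 total 42, leaving 62 − 42 = 20 for the blank.
The known cells in column 7 total 31, leaving 62 − 31 = 31 for the blank.
The known cells in row 5 total 52, leaving 62 − 52 = 10 for the blank.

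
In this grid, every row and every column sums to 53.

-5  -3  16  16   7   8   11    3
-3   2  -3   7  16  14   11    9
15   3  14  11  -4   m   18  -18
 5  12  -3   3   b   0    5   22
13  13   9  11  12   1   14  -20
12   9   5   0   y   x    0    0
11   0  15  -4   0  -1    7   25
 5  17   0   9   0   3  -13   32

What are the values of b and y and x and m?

b = 9, y = 13, x = 14, m = 14

Row 3: 15 + 3 + 14 + 11 − 4 + 18 − 18 = 39, so its missing entry is 53 − 39 = 14.
Column 6: 8 + 14 + 14 + 0 + 1 − 1 + 3 = 39, so its missing entry is 53 − 39 = 14.
Row 6: 12 + 9 + 5 + 0 + 14 + 0 + 0 = 40, so its missing entry is 53 − 40 = 13.
Row 4: 5 + 12 − 3 + 3 + 0 + 5 + 22 = 44, so its missing entry is 53 − 44 = 9.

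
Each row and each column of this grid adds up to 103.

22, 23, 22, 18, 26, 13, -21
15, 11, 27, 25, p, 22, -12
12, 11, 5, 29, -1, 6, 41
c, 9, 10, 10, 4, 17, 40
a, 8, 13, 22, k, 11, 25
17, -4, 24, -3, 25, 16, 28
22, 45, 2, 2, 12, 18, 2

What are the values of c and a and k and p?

c = 13, a = 2, k = 22, p = 15

The known cells in row 2 total 88, leaving 103 − 88 = 15 for the blank.
The known cells in column 5 total 81, leaving 103 − 81 = 22 for the blank.
The known cells in row 5 total 101, leaving 103 − 101 = 2 for the blank.
The known cells in row 4 total 90, leaving 103 − 90 = 13 for the blank.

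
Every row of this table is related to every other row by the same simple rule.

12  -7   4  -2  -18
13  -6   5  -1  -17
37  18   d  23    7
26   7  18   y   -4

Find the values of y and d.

y = 12, d = 29

The difference between any two rows is the same in every column — this is an addition table with the headers hidden.
Row 4 minus row 1 is -4 − (-18) = 14, so its entry in column 4 is -2 + 14 = 12.
Row 3 minus row 1 is 7 − (-18) = 25, so its entry in column 3 is 4 + 25 = 29.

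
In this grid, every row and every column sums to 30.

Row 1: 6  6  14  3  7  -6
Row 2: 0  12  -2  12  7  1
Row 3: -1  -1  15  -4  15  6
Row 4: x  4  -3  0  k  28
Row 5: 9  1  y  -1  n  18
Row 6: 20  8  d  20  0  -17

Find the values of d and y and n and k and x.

d = -1, y = 7, n = -4, k = 5, x = -4

Column 1 has 6 + 0 − 1 + 9 + 20 = 34; the blank must be 30 − 34 = -4.
Row 4 has -4 + 4 − 3 + 0 + 28 = 25; the blank must be 30 − 25 = 5.
Column 5 has 7 + 7 + 15 + 5 + 0 = 34; the blank must be 30 − 34 = -4.
Row 5 has 9 + 1 − 1 − 4 + 18 = 23; the blank must be 30 − 23 = 7.
Row 6 has 20 + 8 + 20 + 0 − 17 = 31; the blank must be 30 − 31 = -1.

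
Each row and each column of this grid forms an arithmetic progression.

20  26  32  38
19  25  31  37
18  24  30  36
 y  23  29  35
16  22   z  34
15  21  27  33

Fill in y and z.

Along each row the entries change by 6 per step; down each column they change by -1.
Row 4: from 23 at column 2, stepping by 6 to column 1 gives 17.
Row 5: from 16 at column 1, stepping by 6 to column 3 gives 28.

y = 17, z = 28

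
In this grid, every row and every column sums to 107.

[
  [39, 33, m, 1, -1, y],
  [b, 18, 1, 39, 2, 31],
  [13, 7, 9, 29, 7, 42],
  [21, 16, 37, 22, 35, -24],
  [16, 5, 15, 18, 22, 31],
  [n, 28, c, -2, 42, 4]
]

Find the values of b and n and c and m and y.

The known cells in column 6 total 84, leaving 107 − 84 = 23 for the blank.
The known cells in row 1 total 95, leaving 107 − 95 = 12 for the blank.
The known cells in row 2 total 91, leaving 107 − 91 = 16 for the blank.
The known cells in column 1 total 105, leaving 107 − 105 = 2 for the blank.
The known cells in row 6 total 74, leaving 107 − 74 = 33 for the blank.

b = 16, n = 2, c = 33, m = 12, y = 23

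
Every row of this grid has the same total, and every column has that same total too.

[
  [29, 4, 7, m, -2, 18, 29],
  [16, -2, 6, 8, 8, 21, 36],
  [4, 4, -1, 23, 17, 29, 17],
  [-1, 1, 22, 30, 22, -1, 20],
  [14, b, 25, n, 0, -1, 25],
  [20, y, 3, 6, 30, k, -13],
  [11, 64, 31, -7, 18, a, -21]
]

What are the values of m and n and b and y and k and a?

Rows 2 and 3 both sum to 93, so that's the common total.
Row 7: 11 + 64 + 31 − 7 + 18 − 21 = 96, so its missing entry is 93 − 96 = -3.
Column 6: 18 + 21 + 29 − 1 − 1 − 3 = 63, so its missing entry is 93 − 63 = 30.
Row 1: 29 + 4 + 7 − 2 + 18 + 29 = 85, so its missing entry is 93 − 85 = 8.
Column 4: 8 + 8 + 23 + 30 + 6 − 7 = 68, so its missing entry is 93 − 68 = 25.
Row 6: 20 + 3 + 6 + 30 + 30 − 13 = 76, so its missing entry is 93 − 76 = 17.
Row 5: 14 + 25 + 25 + 0 − 1 + 25 = 88, so its missing entry is 93 − 88 = 5.

m = 8, n = 25, b = 5, y = 17, k = 30, a = -3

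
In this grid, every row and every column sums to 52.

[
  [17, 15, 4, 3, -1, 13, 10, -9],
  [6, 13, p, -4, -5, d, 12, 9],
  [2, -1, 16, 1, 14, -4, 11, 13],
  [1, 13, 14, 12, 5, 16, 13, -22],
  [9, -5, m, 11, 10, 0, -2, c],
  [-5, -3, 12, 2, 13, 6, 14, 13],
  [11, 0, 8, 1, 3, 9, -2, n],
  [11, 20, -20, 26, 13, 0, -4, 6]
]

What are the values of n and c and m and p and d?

The known cells in column 6 total 40, leaving 52 − 40 = 12 for the blank.
The known cells in row 2 total 43, leaving 52 − 43 = 9 for the blank.
The known cells in column 3 total 43, leaving 52 − 43 = 9 for the blank.
The known cells in row 7 total 30, leaving 52 − 30 = 22 for the blank.
The known cells in row 5 total 32, leaving 52 − 32 = 20 for the blank.

n = 22, c = 20, m = 9, p = 9, d = 12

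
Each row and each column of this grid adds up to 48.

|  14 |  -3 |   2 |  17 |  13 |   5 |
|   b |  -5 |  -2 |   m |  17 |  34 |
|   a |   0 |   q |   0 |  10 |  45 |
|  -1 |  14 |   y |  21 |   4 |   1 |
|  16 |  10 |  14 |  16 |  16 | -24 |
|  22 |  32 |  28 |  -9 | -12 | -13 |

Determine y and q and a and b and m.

y = 9, q = -3, a = -4, b = 1, m = 3

The known cells in row 4 total 39, leaving 48 − 39 = 9 for the blank.
The known cells in column 3 total 51, leaving 48 − 51 = -3 for the blank.
The known cells in row 3 total 52, leaving 48 − 52 = -4 for the blank.
The known cells in column 1 total 47, leaving 48 − 47 = 1 for the blank.
The known cells in row 2 total 45, leaving 48 − 45 = 3 for the blank.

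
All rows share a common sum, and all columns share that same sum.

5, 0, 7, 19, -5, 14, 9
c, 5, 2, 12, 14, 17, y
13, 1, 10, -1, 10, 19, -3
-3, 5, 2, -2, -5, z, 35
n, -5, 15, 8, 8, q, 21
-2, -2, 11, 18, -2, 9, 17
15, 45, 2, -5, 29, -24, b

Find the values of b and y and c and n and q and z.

Rows 1 and 3 both sum to 49, so that's the common total.
Row 7 has 15 + 45 + 2 − 5 + 29 − 24 = 62; the blank must be 49 − 62 = -13.
Column 7 has 9 − 3 + 35 + 21 + 17 − 13 = 66; the blank must be 49 − 66 = -17.
Row 2 has 5 + 2 + 12 + 14 + 17 − 17 = 33; the blank must be 49 − 33 = 16.
Column 1 has 5 + 16 + 13 − 3 − 2 + 15 = 44; the blank must be 49 − 44 = 5.
Row 5 has 5 − 5 + 15 + 8 + 8 + 21 = 52; the blank must be 49 − 52 = -3.
Row 4 has -3 + 5 + 2 − 2 − 5 + 35 = 32; the blank must be 49 − 32 = 17.

b = -13, y = -17, c = 16, n = 5, q = -3, z = 17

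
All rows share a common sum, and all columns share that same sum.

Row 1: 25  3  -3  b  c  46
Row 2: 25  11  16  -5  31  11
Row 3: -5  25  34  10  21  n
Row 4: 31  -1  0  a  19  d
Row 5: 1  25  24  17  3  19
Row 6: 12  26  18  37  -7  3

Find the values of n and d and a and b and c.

Rows 2 and 5 both sum to 89, so that's the common total.
The known cells in column 5 total 67, leaving 89 − 67 = 22 for the blank.
The known cells in row 1 total 93, leaving 89 − 93 = -4 for the blank.
The known cells in column 4 total 55, leaving 89 − 55 = 34 for the blank.
The known cells in row 3 total 85, leaving 89 − 85 = 4 for the blank.
The known cells in row 4 total 83, leaving 89 − 83 = 6 for the blank.

n = 4, d = 6, a = 34, b = -4, c = 22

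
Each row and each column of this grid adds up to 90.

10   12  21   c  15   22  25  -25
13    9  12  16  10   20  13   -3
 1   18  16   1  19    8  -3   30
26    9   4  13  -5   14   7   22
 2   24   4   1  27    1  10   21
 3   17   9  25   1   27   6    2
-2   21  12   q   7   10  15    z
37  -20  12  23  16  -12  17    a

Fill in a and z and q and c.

Row 8: 37 − 20 + 12 + 23 + 16 − 12 + 17 = 73, so its missing entry is 90 − 73 = 17.
Column 8: -25 − 3 + 30 + 22 + 21 + 2 + 17 = 64, so its missing entry is 90 − 64 = 26.
Row 7: -2 + 21 + 12 + 7 + 10 + 15 + 26 = 89, so its missing entry is 90 − 89 = 1.
Row 1: 10 + 12 + 21 + 15 + 22 + 25 − 25 = 80, so its missing entry is 90 − 80 = 10.

a = 17, z = 26, q = 1, c = 10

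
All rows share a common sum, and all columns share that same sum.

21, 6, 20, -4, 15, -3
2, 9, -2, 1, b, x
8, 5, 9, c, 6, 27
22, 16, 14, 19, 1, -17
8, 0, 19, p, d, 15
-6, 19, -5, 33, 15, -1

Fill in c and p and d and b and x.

c = 0, p = 6, d = 7, b = 11, x = 34

Rows 1 and 4 both sum to 55, so that's the common total.
Column 6 has -3 + 27 − 17 + 15 − 1 = 21; the blank must be 55 − 21 = 34.
Row 2 has 2 + 9 − 2 + 1 + 34 = 44; the blank must be 55 − 44 = 11.
Column 5 has 15 + 11 + 6 + 1 + 15 = 48; the blank must be 55 − 48 = 7.
Row 5 has 8 + 0 + 19 + 7 + 15 = 49; the blank must be 55 − 49 = 6.
Row 3 has 8 + 5 + 9 + 6 + 27 = 55; the blank must be 55 − 55 = 0.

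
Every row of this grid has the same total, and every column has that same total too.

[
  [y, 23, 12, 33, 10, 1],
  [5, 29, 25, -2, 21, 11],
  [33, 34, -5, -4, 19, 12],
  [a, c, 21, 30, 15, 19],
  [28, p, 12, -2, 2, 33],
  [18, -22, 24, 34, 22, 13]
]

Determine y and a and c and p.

y = 10, a = -5, c = 9, p = 16

Rows 2 and 3 both sum to 89, so that's the common total.
Row 5: 28 + 12 − 2 + 2 + 33 = 73, so its missing entry is 89 − 73 = 16.
Column 2: 23 + 29 + 34 + 16 − 22 = 80, so its missing entry is 89 − 80 = 9.
Row 4: 9 + 21 + 30 + 15 + 19 = 94, so its missing entry is 89 − 94 = -5.
Row 1: 23 + 12 + 33 + 10 + 1 = 79, so its missing entry is 89 − 79 = 10.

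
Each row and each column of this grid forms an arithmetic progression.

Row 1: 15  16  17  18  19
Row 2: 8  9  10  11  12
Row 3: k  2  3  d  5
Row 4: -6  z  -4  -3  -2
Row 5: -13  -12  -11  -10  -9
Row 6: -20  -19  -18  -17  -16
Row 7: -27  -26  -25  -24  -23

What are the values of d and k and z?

d = 4, k = 1, z = -5

Along each row the entries change by 1 per step; down each column they change by -7.
Row 3: from 2 at column 2, stepping by 1 to column 4 gives 4.
Row 3: from 2 at column 2, stepping by 1 to column 1 gives 1.
Row 4: from -6 at column 1, stepping by 1 to column 2 gives -5.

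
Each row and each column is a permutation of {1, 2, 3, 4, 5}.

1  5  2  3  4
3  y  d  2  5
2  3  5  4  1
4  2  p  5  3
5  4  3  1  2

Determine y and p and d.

y = 1, p = 1, d = 4

At (row 2, col 2): column 2 already has {2, 3, 4, 5}, so the value is 1.
Cell (4,3): row 4 already has {2, 3, 4, 5} → 1.
At (row 2, col 3): row 2 already has {1, 2, 3, 5}, so the value is 4.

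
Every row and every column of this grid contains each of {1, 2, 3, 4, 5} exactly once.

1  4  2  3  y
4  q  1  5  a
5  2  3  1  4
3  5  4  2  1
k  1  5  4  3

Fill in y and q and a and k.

y = 5, q = 3, a = 2, k = 2

For row 2, column 2: column 2 already has {1, 2, 4, 5}; that leaves 3.
For row 5, column 1: row 5 already has {1, 3, 4, 5}; that leaves 2.
For row 1, column 5: row 1 already has {1, 2, 3, 4}; that leaves 5.
At (row 2, col 5): row 2 already has {1, 3, 4, 5}, so the value is 2.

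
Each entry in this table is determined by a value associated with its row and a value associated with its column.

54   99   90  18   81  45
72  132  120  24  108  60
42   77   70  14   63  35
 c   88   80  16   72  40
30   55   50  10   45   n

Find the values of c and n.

c = 48, n = 25

Each row is a constant multiple of every other row — this is a multiplication table with the headers hidden.
Row 4 is 72/81 = 8/9 times row 1, so its entry in column 1 is 54 × 8/9 = 48.
Row 5 is 45/81 = 5/9 times row 1, so its entry in column 6 is 45 × 5/9 = 25.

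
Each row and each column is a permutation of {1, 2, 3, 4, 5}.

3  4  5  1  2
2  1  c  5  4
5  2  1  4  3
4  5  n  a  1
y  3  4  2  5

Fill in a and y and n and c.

For row 5, column 1: row 5 already has {2, 3, 4, 5}; that leaves 1.
Cell (2,3): row 2 already has {1, 2, 4, 5} → 3.
Cell (4,3): column 3 already has {1, 3, 4, 5} → 2.
Cell (4,4): row 4 already has {1, 2, 4, 5} → 3.

a = 3, y = 1, n = 2, c = 3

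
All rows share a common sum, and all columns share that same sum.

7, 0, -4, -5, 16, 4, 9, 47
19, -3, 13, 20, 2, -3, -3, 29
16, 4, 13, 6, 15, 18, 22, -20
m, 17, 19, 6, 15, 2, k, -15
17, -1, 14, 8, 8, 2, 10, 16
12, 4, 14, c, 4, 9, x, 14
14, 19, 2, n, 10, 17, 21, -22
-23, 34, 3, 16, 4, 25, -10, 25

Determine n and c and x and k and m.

Rows 1 and 2 both sum to 74, so that's the common total.
The known cells in column 1 total 62, leaving 74 − 62 = 12 for the blank.
The known cells in row 4 total 56, leaving 74 − 56 = 18 for the blank.
The known cells in column 7 total 67, leaving 74 − 67 = 7 for the blank.
The known cells in row 6 total 64, leaving 74 − 64 = 10 for the blank.
The known cells in row 7 total 61, leaving 74 − 61 = 13 for the blank.

n = 13, c = 10, x = 7, k = 18, m = 12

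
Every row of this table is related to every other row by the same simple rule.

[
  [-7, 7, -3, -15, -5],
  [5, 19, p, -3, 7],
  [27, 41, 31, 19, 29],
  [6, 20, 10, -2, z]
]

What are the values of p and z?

p = 9, z = 8

The difference between any two rows is the same in every column — this is an addition table with the headers hidden.
Row 2 minus row 1 is 19 − 7 = 12, so its entry in column 3 is -3 + 12 = 9.
Row 4 minus row 1 is 20 − 7 = 13, so its entry in column 5 is -5 + 13 = 8.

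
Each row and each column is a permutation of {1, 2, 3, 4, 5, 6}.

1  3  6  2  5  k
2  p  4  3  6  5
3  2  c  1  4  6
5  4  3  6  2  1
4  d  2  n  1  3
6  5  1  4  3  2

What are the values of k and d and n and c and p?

k = 4, d = 6, n = 5, c = 5, p = 1

For row 5, column 4: column 4 already has {1, 2, 3, 4, 6}; that leaves 5.
Cell (2,2): row 2 already has {2, 3, 4, 5, 6} → 1.
For row 1, column 6: row 1 already has {1, 2, 3, 5, 6}; that leaves 4.
For row 3, column 3: row 3 already has {1, 2, 3, 4, 6}; that leaves 5.
Cell (5,2): row 5 already has {1, 2, 3, 4, 5} → 6.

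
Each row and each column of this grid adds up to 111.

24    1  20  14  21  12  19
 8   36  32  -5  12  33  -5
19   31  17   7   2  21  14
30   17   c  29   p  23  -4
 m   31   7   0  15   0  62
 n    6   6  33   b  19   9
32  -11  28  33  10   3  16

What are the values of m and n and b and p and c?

The known cells in row 5 total 115, leaving 111 − 115 = -4 for the blank.
The known cells in column 1 total 109, leaving 111 − 109 = 2 for the blank.
The known cells in row 6 total 75, leaving 111 − 75 = 36 for the blank.
The known cells in column 5 total 96, leaving 111 − 96 = 15 for the blank.
The known cells in row 4 total 110, leaving 111 − 110 = 1 for the blank.

m = -4, n = 2, b = 36, p = 15, c = 1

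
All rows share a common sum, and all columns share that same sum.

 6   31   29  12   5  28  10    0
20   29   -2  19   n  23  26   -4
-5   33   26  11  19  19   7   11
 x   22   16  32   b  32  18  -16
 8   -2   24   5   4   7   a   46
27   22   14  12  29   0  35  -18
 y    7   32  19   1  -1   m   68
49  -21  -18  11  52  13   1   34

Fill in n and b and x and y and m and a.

Rows 1 and 3 both sum to 121, so that's the common total.
Row 5 has 8 − 2 + 24 + 5 + 4 + 7 + 46 = 92; the blank must be 121 − 92 = 29.
Row 2 has 20 + 29 − 2 + 19 + 23 + 26 − 4 = 111; the blank must be 121 − 111 = 10.
Column 5 has 5 + 10 + 19 + 4 + 29 + 1 + 52 = 120; the blank must be 121 − 120 = 1.
Row 4 has 22 + 16 + 32 + 1 + 32 + 18 − 16 = 105; the blank must be 121 − 105 = 16.
Column 1 has 6 + 20 − 5 + 16 + 8 + 27 + 49 = 121; the blank must be 121 − 121 = 0.
Row 7 has 0 + 7 + 32 + 19 + 1 − 1 + 68 = 126; the blank must be 121 − 126 = -5.

n = 10, b = 1, x = 16, y = 0, m = -5, a = 29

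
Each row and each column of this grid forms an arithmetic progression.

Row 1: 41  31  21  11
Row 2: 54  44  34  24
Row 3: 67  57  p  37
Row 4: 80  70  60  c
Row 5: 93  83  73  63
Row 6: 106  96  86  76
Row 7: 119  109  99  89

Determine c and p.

c = 50, p = 47

Along each row the entries change by -10 per step; down each column they change by 13.
Row 4: from 80 at column 1, stepping by -10 to column 4 gives 50.
Row 3: from 67 at column 1, stepping by -10 to column 3 gives 47.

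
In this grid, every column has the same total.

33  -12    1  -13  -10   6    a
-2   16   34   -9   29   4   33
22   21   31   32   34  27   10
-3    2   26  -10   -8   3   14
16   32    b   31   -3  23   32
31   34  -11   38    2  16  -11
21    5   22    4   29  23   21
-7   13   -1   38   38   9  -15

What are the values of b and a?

b = 9, a = 27

Columns 2 and 4 both add up to 111, so every column sums to 111.
Column 3: 1 + 34 + 31 + 26 − 11 + 22 − 1 = 102, so the missing entry is 111 − 102 = 9.
Column 7: 33 + 10 + 14 + 32 − 11 + 21 − 15 = 84, so the missing entry is 111 − 84 = 27.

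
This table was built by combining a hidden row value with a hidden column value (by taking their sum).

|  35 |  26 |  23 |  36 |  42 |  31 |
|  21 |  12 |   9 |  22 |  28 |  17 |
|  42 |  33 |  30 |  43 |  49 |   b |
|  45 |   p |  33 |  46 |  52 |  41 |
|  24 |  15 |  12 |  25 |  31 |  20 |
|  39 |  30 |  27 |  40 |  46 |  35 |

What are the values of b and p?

b = 38, p = 36

The difference between any two rows is the same in every column — this is an addition table with the headers hidden.
Row 3 minus row 1 is 43 − 36 = 7, so its entry in column 6 is 31 + 7 = 38.
Row 4 minus row 1 is 46 − 36 = 10, so its entry in column 2 is 26 + 10 = 36.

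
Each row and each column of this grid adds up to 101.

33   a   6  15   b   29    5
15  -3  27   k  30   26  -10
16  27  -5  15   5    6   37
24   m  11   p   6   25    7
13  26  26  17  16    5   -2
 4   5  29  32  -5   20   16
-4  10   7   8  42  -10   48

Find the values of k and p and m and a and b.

k = 16, p = -2, m = 30, a = 6, b = 7

Column 5: 30 + 5 + 6 + 16 − 5 + 42 = 94, so its missing entry is 101 − 94 = 7.
Row 1: 33 + 6 + 15 + 7 + 29 + 5 = 95, so its missing entry is 101 − 95 = 6.
Column 2: 6 − 3 + 27 + 26 + 5 + 10 = 71, so its missing entry is 101 − 71 = 30.
Row 4: 24 + 30 + 11 + 6 + 25 + 7 = 103, so its missing entry is 101 − 103 = -2.
Row 2: 15 − 3 + 27 + 30 + 26 − 10 = 85, so its missing entry is 101 − 85 = 16.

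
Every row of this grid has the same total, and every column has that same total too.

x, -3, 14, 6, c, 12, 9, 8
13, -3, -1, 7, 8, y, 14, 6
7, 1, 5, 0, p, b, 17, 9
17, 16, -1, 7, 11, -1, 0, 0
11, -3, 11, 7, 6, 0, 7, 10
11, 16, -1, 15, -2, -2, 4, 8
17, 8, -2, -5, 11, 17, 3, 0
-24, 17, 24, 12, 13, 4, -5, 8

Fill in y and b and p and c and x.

Rows 4 and 5 both sum to 49, so that's the common total.
The known cells in column 1 total 52, leaving 49 − 52 = -3 for the blank.
The known cells in row 1 total 43, leaving 49 − 43 = 6 for the blank.
The known cells in column 5 total 53, leaving 49 − 53 = -4 for the blank.
The known cells in row 2 total 44, leaving 49 − 44 = 5 for the blank.
The known cells in row 3 total 35, leaving 49 − 35 = 14 for the blank.

y = 5, b = 14, p = -4, c = 6, x = -3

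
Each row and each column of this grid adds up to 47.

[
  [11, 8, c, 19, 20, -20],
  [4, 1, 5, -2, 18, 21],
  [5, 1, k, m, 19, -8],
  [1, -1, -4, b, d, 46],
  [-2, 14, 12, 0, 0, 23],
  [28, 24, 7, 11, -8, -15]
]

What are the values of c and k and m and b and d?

c = 9, k = 18, m = 12, b = 7, d = -2

The known cells in column 5 total 49, leaving 47 − 49 = -2 for the blank.
The known cells in row 1 total 38, leaving 47 − 38 = 9 for the blank.
The known cells in row 4 total 40, leaving 47 − 40 = 7 for the blank.
The known cells in column 4 total 35, leaving 47 − 35 = 12 for the blank.
The known cells in row 3 total 29, leaving 47 − 29 = 18 for the blank.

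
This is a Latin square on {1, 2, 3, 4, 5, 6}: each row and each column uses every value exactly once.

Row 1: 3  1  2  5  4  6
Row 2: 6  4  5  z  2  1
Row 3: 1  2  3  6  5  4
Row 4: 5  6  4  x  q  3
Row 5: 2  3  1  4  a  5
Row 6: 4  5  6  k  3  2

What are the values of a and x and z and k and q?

For row 5, column 5: row 5 already has {1, 2, 3, 4, 5}; that leaves 6.
For row 4, column 5: column 5 already has {2, 3, 4, 5, 6}; that leaves 1.
At (row 4, col 4): row 4 already has {1, 3, 4, 5, 6}, so the value is 2.
Cell (6,4): row 6 already has {2, 3, 4, 5, 6} → 1.
At (row 2, col 4): row 2 already has {1, 2, 4, 5, 6}, so the value is 3.

a = 6, x = 2, z = 3, k = 1, q = 1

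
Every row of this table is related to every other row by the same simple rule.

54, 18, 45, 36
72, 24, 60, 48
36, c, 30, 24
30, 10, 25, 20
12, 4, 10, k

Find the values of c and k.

c = 12, k = 8

Each row is a constant multiple of every other row — this is a multiplication table with the headers hidden.
Row 3 is 36/54 = 2/3 times row 1, so its entry in column 2 is 18 × 2/3 = 12.
Row 5 is 12/54 = 2/9 times row 1, so its entry in column 4 is 36 × 2/9 = 8.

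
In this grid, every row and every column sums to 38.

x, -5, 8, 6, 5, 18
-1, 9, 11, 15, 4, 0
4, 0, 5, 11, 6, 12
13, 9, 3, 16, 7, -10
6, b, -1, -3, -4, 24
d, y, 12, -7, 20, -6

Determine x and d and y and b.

x = 6, d = 10, y = 9, b = 16

The known cells in row 5 total 22, leaving 38 − 22 = 16 for the blank.
The known cells in column 2 total 29, leaving 38 − 29 = 9 for the blank.
The known cells in row 6 total 28, leaving 38 − 28 = 10 for the blank.
The known cells in row 1 total 32, leaving 38 − 32 = 6 for the blank.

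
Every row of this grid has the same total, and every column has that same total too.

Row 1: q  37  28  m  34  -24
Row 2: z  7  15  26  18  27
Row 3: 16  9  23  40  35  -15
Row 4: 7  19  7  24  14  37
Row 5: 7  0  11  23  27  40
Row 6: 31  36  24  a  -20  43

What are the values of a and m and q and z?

Rows 3 and 4 both sum to 108, so that's the common total.
The known cells in row 6 total 114, leaving 108 − 114 = -6 for the blank.
The known cells in row 2 total 93, leaving 108 − 93 = 15 for the blank.
The known cells in column 4 total 107, leaving 108 − 107 = 1 for the blank.
The known cells in row 1 total 76, leaving 108 − 76 = 32 for the blank.

a = -6, m = 1, q = 32, z = 15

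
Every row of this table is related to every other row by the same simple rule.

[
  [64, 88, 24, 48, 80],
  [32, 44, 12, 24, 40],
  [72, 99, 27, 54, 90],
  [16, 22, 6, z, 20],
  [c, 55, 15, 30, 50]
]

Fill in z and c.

Each row is a constant multiple of every other row — this is a multiplication table with the headers hidden.
Row 4 is 22/88 = 1/4 times row 1, so its entry in column 4 is 48 × 1/4 = 12.
Row 5 is 55/88 = 5/8 times row 1, so its entry in column 1 is 64 × 5/8 = 40.

z = 12, c = 40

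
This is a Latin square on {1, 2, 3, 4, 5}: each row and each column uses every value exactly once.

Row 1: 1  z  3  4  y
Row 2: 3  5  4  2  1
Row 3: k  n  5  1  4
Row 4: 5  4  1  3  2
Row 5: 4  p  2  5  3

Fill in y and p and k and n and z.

y = 5, p = 1, k = 2, n = 3, z = 2

At (row 1, col 5): column 5 already has {1, 2, 3, 4}, so the value is 5.
Cell (1,2): row 1 already has {1, 3, 4, 5} → 2.
Cell (3,1): column 1 already has {1, 3, 4, 5} → 2.
For row 3, column 2: row 3 already has {1, 2, 4, 5}; that leaves 3.
Cell (5,2): row 5 already has {2, 3, 4, 5} → 1.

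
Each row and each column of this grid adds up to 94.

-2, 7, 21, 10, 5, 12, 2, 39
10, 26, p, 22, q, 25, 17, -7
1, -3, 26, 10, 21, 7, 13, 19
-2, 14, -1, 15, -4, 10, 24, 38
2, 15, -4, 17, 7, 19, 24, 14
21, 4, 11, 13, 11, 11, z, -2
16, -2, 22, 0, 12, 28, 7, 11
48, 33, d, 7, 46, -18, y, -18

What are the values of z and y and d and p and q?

Column 5: 5 + 21 − 4 + 7 + 11 + 12 + 46 = 98, so its missing entry is 94 − 98 = -4.
Row 2: 10 + 26 + 22 − 4 + 25 + 17 − 7 = 89, so its missing entry is 94 − 89 = 5.
Row 6: 21 + 4 + 11 + 13 + 11 + 11 − 2 = 69, so its missing entry is 94 − 69 = 25.
Column 7: 2 + 17 + 13 + 24 + 24 + 25 + 7 = 112, so its missing entry is 94 − 112 = -18.
Row 8: 48 + 33 + 7 + 46 − 18 − 18 − 18 = 80, so its missing entry is 94 − 80 = 14.

z = 25, y = -18, d = 14, p = 5, q = -4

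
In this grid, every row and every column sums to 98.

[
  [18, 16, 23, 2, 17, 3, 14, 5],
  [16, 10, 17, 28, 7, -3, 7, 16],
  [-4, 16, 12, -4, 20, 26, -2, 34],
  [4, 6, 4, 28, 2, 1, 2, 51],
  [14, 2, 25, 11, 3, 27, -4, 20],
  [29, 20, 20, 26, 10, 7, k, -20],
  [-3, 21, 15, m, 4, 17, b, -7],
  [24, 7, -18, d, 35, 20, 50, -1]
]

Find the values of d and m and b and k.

Row 6 has 29 + 20 + 20 + 26 + 10 + 7 − 20 = 92; the blank must be 98 − 92 = 6.
Column 7 has 14 + 7 − 2 + 2 − 4 + 6 + 50 = 73; the blank must be 98 − 73 = 25.
Row 7 has -3 + 21 + 15 + 4 + 17 + 25 − 7 = 72; the blank must be 98 − 72 = 26.
Row 8 has 24 + 7 − 18 + 35 + 20 + 50 − 1 = 117; the blank must be 98 − 117 = -19.

d = -19, m = 26, b = 25, k = 6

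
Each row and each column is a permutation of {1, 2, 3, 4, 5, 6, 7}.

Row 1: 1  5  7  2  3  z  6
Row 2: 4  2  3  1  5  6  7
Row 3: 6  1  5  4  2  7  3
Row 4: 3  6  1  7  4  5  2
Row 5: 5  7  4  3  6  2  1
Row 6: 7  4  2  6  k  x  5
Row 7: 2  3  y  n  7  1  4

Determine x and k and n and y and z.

x = 3, k = 1, n = 5, y = 6, z = 4

For row 7, column 3: column 3 already has {1, 2, 3, 4, 5, 7}; that leaves 6.
Cell (6,5): column 5 already has {2, 3, 4, 5, 6, 7} → 1.
For row 6, column 6: row 6 already has {1, 2, 4, 5, 6, 7}; that leaves 3.
For row 1, column 6: row 1 already has {1, 2, 3, 5, 6, 7}; that leaves 4.
For row 7, column 4: row 7 already has {1, 2, 3, 4, 6, 7}; that leaves 5.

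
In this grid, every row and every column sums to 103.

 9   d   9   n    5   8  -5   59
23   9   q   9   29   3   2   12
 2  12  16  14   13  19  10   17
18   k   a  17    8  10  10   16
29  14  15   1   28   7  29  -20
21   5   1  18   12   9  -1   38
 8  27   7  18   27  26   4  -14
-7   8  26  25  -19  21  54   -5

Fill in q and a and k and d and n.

q = 16, a = 13, k = 11, d = 17, n = 1

Row 2 has 23 + 9 + 9 + 29 + 3 + 2 + 12 = 87; the blank must be 103 − 87 = 16.
Column 4 has 9 + 14 + 17 + 1 + 18 + 18 + 25 = 102; the blank must be 103 − 102 = 1.
Row 1 has 9 + 9 + 1 + 5 + 8 − 5 + 59 = 86; the blank must be 103 − 86 = 17.
Column 2 has 17 + 9 + 12 + 14 + 5 + 27 + 8 = 92; the blank must be 103 − 92 = 11.
Row 4 has 18 + 11 + 17 + 8 + 10 + 10 + 16 = 90; the blank must be 103 − 90 = 13.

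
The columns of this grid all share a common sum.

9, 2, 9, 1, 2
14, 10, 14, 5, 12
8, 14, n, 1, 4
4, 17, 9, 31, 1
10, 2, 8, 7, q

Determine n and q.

Columns 1 and 4 both add up to 45, so every column sums to 45.
Column 3: 9 + 14 + 9 + 8 = 40, so the missing entry is 45 − 40 = 5.
Column 5: 2 + 12 + 4 + 1 = 19, so the missing entry is 45 − 19 = 26.

n = 5, q = 26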